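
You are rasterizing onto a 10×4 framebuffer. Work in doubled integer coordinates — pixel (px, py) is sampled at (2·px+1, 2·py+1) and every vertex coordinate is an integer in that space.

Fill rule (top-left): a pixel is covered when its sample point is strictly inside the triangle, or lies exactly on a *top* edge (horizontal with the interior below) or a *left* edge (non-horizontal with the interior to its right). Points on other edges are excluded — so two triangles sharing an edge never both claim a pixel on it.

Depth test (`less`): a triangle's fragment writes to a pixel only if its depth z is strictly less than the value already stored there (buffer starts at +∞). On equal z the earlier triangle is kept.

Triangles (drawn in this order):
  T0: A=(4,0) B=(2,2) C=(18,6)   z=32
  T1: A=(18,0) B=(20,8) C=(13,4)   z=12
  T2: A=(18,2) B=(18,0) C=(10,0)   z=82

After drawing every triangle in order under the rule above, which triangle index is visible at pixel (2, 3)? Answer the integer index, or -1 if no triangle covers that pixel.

T0:
  2·area = 40  (B↔C swapped to make it positive)
  edge (4, 0)→(18, 6): d=(14,6) right/bottom  bias=-1
  edge (18, 6)→(2, 2): d=(-16,-4) top-left  bias=+0
  edge (2, 2)→(4, 0): d=(2,-2) top-left  bias=+0
    (1,0)@(3, 1): e=[20,20,0] → X  [on edge]
    (2,0)@(5, 1): e=[8,28,4] → X
    (3,0)@(7, 1): e=[-4,36,8] → .
    (0,1)@(1, 3): e=[60,-20,0] → .  [on edge]
    (1,1)@(3, 3): e=[48,-12,4] → .
    (2,1)@(5, 3): e=[36,-4,8] → .
    (3,1)@(7, 3): e=[24,4,12] → X
    (4,1)@(9, 3): e=[12,12,16] → X
    (5,1)@(11, 3): e=[0,20,20] → .  [on edge]
    (3,2)@(7, 5): e=[52,-28,16] → .
    (4,2)@(9, 5): e=[40,-20,20] → .
    (7,2)@(15, 5): e=[4,4,32] → X
  covered (5 px):
    . X X . . . . . . .
    . . . X X . . . . .
    . . . . . . . X . .
    . . . . . . . . . .
T1:
  2·area = 48
  edge (18, 0)→(20, 8): d=(2,8) right/bottom  bias=-1
  edge (20, 8)→(13, 4): d=(-7,-4) top-left  bias=+0
  edge (13, 4)→(18, 0): d=(5,-4) top-left  bias=+0
    (8,0)@(17, 1): e=[10,37,1] → X
    (9,0)@(19, 1): e=[-6,45,9] → .
    (7,1)@(15, 3): e=[30,15,3] → X
    (9,1)@(19, 3): e=[-2,31,19] → .
    (7,2)@(15, 5): e=[34,1,13] → X
    (9,2)@(19, 5): e=[2,17,29] → X
    (7,3)@(15, 7): e=[38,-13,23] → .
    (8,3)@(17, 7): e=[22,-5,31] → .
    (9,3)@(19, 7): e=[6,3,39] → X
  covered (7 px):
    . . . . . . . . X .
    . . . . . . . X X .
    . . . . . . . X X X
    . . . . . . . . . X
T2:
  2·area = 16  (B↔C swapped to make it positive)
  edge (18, 2)→(10, 0): d=(-8,-2) top-left  bias=+0
  edge (10, 0)→(18, 0): d=(8,0) top-left  bias=+0
  edge (18, 0)→(18, 2): d=(0,2) right/bottom  bias=-1
    (7,0)@(15, 1): e=[2,8,6] → X
    (8,0)@(17, 1): e=[6,8,2] → X
    (9,0)@(19, 1): e=[10,8,-2] → .
    (7,1)@(15, 3): e=[-14,24,6] → .
    (8,1)@(17, 3): e=[-10,24,2] → .
  covered (2 px):
    . . . . . . . X X .
    . . . . . . . . . .
    . . . . . . . . . .
    . . . . . . . . . .

Z-buffer (winner per pixel, '.' = empty):
  . 0 0 . . . . 2 1 .
  . . . 0 0 . . 1 1 .
  . . . . . . . 1 1 1
  . . . . . . . . . 1

Answer: -1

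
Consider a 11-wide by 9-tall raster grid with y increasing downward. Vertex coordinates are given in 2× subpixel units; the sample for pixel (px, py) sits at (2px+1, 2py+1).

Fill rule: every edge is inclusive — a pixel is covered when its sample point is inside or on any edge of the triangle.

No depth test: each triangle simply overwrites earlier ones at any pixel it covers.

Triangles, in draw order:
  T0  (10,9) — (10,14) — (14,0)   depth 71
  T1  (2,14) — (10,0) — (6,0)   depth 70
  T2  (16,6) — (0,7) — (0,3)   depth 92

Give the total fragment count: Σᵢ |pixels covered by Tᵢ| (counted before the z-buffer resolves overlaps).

T0:
  2·area = 20  (B↔C swapped to make it positive)
  edge (10, 9)→(14, 0): d=(4,-9) inclusive
  edge (14, 0)→(10, 14): d=(-4,14) inclusive
  edge (10, 14)→(10, 9): d=(0,-5) inclusive
    (6,1)@(13, 3): e=[3,2,15] → #
    (7,1)@(15, 3): e=[21,-26,25] → ·
    (6,2)@(13, 5): e=[11,-6,15] → ·
    (5,3)@(11, 7): e=[1,14,5] → #
    (6,3)@(13, 7): e=[19,-14,15] → ·
    (5,4)@(11, 9): e=[9,6,5] → #
    (6,4)@(13, 9): e=[27,-22,15] → ·
    (5,5)@(11, 11): e=[17,-2,5] → ·
  covered (3 px):
    · · · · · · · · · · ·
    · · · · · · # · · · ·
    · · · · · · · · · · ·
    · · · · · # · · · · ·
    · · · · · # · · · · ·
    · · · · · · · · · · ·
    · · · · · · · · · · ·
    · · · · · · · · · · ·
    · · · · · · · · · · ·
T1:
  2·area = 56  (B↔C swapped to make it positive)
  edge (2, 14)→(6, 0): d=(4,-14) inclusive
  edge (6, 0)→(10, 0): d=(4,0) inclusive
  edge (10, 0)→(2, 14): d=(-8,14) inclusive
    (3,0)@(7, 1): e=[18,4,34] → #
    (4,0)@(9, 1): e=[46,4,6] → #
    (5,0)@(11, 1): e=[74,4,-22] → ·
    (3,1)@(7, 3): e=[26,12,18] → #
    (4,1)@(9, 3): e=[54,12,-10] → ·
    (2,2)@(5, 5): e=[6,20,30] → #
    (4,2)@(9, 5): e=[62,20,-26] → ·
    (2,3)@(5, 7): e=[14,28,14] → #
    (3,3)@(7, 7): e=[42,28,-14] → ·
    (2,4)@(5, 9): e=[22,36,-2] → ·
    (1,5)@(3, 11): e=[2,44,10] → #
    (2,5)@(5, 11): e=[30,44,-18] → ·
  covered (7 px):
    · · · # # · · · · · ·
    · · · # · · · · · · ·
    · · # # · · · · · · ·
    · · # · · · · · · · ·
    · · · · · · · · · · ·
    · # · · · · · · · · ·
    · · · · · · · · · · ·
    · · · · · · · · · · ·
    · · · · · · · · · · ·
T2:
  2·area = 64
  edge (16, 6)→(0, 7): d=(-16,1) inclusive
  edge (0, 7)→(0, 3): d=(0,-4) inclusive
  edge (0, 3)→(16, 6): d=(16,3) inclusive
    (0,2)@(1, 5): e=[31,4,29] → #
    (1,2)@(3, 5): e=[29,12,23] → #
    (2,2)@(5, 5): e=[27,20,17] → #
    (3,2)@(7, 5): e=[25,28,11] → #
    (4,2)@(9, 5): e=[23,36,5] → #
    (5,2)@(11, 5): e=[21,44,-1] → ·
    (0,3)@(1, 7): e=[-1,4,61] → ·
    (1,3)@(3, 7): e=[-3,12,55] → ·
    (2,3)@(5, 7): e=[-5,20,49] → ·
    (3,3)@(7, 7): e=[-7,28,43] → ·
    (4,3)@(9, 7): e=[-9,36,37] → ·
  covered (5 px):
    · · · · · · · · · · ·
    · · · · · · · · · · ·
    # # # # # · · · · · ·
    · · · · · · · · · · ·
    · · · · · · · · · · ·
    · · · · · · · · · · ·
    · · · · · · · · · · ·
    · · · · · · · · · · ·
    · · · · · · · · · · ·

Result: 15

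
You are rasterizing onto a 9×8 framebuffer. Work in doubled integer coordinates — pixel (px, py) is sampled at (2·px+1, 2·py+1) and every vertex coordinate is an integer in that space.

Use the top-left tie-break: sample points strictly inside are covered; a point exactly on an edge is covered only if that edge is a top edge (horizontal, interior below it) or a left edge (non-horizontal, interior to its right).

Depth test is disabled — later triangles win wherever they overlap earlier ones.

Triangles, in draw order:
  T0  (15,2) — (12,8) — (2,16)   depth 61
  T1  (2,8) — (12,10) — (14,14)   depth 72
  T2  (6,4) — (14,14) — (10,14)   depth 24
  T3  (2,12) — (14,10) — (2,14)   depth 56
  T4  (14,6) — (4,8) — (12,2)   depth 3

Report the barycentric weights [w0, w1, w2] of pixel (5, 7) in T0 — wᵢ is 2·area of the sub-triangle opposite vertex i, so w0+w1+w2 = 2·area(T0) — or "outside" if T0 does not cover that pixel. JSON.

T0:
  2·area = 36
  edge (15, 2)→(12, 8): d=(-3,6) right/bottom  bias=-1
  edge (12, 8)→(2, 16): d=(-10,8) right/bottom  bias=-1
  edge (2, 16)→(15, 2): d=(13,-14) top-left  bias=+0
    (6,2)@(13, 5): e=[3,22,11] → #
    (7,2)@(15, 5): e=[-9,6,39] → ·
    (5,3)@(11, 7): e=[9,18,9] → #
    (6,3)@(13, 7): e=[-3,2,37] → ·
    (4,4)@(9, 9): e=[15,14,7] → #
    (5,4)@(11, 9): e=[3,-2,35] → ·
    (3,5)@(7, 11): e=[21,10,5] → #
    (4,5)@(9, 11): e=[9,-6,33] → ·
    (2,6)@(5, 13): e=[27,6,3] → #
    (3,6)@(7, 13): e=[15,-10,31] → ·
    (1,7)@(3, 15): e=[33,2,1] → #
    (2,7)@(5, 15): e=[21,-14,29] → ·
  covered (6 px):
    · · · · · · · · ·
    · · · · · · · · ·
    · · · · · · # · ·
    · · · · · # · · ·
    · · · · # · · · ·
    · · · # · · · · ·
    · · # · · · · · ·
    · # · · · · · · ·
T1:
  2·area = 36
  edge (2, 8)→(12, 10): d=(10,2) right/bottom  bias=-1
  edge (12, 10)→(14, 14): d=(2,4) right/bottom  bias=-1
  edge (14, 14)→(2, 8): d=(-12,-6) top-left  bias=+0
    (2,4)@(5, 9): e=[4,26,6] → #
    (3,4)@(7, 9): e=[0,18,18] → ·  [on edge]
    (2,5)@(5, 11): e=[24,30,-18] → ·
    (4,5)@(9, 11): e=[16,14,6] → #
    (5,5)@(11, 11): e=[12,6,18] → #
    (6,5)@(13, 11): e=[8,-2,30] → ·
    (8,5)@(17, 11): e=[0,-18,54] → ·  [on edge]
    (4,6)@(9, 13): e=[36,18,-18] → ·
    (5,6)@(11, 13): e=[32,10,-6] → ·
    (6,6)@(13, 13): e=[28,2,6] → #
    (7,6)@(15, 13): e=[24,-6,18] → ·
    (6,7)@(13, 15): e=[48,6,-18] → ·
  covered (4 px):
    · · · · · · · · ·
    · · · · · · · · ·
    · · · · · · · · ·
    · · · · · · · · ·
    · · # · · · · · ·
    · · · · # # · · ·
    · · · · · · # · ·
    · · · · · · · · ·
T2:
  2·area = 40
  edge (6, 4)→(14, 14): d=(8,10) right/bottom  bias=-1
  edge (14, 14)→(10, 14): d=(-4,0) right/bottom  bias=-1
  edge (10, 14)→(6, 4): d=(-4,-10) top-left  bias=+0
    (4,4)@(9, 9): e=[10,20,10] → #
    (5,4)@(11, 9): e=[-10,20,30] → ·
    (4,5)@(9, 11): e=[26,12,2] → #
    (5,5)@(11, 11): e=[6,12,22] → #
    (6,5)@(13, 11): e=[-14,12,42] → ·
    (4,6)@(9, 13): e=[42,4,-6] → ·
    (5,6)@(11, 13): e=[22,4,14] → #
    (6,6)@(13, 13): e=[2,4,34] → #
    (7,6)@(15, 13): e=[-18,4,54] → ·
    (5,7)@(11, 15): e=[38,-4,6] → ·
    (6,7)@(13, 15): e=[18,-4,26] → ·
  covered (5 px):
    · · · · · · · · ·
    · · · · · · · · ·
    · · · · · · · · ·
    · · · · · · · · ·
    · · · · # · · · ·
    · · · · # # · · ·
    · · · · · # # · ·
    · · · · · · · · ·
T3:
  2·area = 24
  edge (2, 12)→(14, 10): d=(12,-2) top-left  bias=+0
  edge (14, 10)→(2, 14): d=(-12,4) right/bottom  bias=-1
  edge (2, 14)→(2, 12): d=(0,-2) top-left  bias=+0
    (8,4)@(17, 9): e=[-6,0,30] → ·  [on edge]
    (4,5)@(9, 11): e=[2,8,14] → #
    (5,5)@(11, 11): e=[6,0,18] → ·  [on edge]
    (1,6)@(3, 13): e=[14,8,2] → #
    (2,6)@(5, 13): e=[18,0,6] → ·  [on edge]
    (4,6)@(9, 13): e=[26,-16,14] → ·
    (1,7)@(3, 15): e=[38,-16,2] → ·
  covered (2 px):
    · · · · · · · · ·
    · · · · · · · · ·
    · · · · · · · · ·
    · · · · · · · · ·
    · · · · · · · · ·
    · · · · # · · · ·
    · # · · · · · · ·
    · · · · · · · · ·
T4:
  2·area = 44
  edge (14, 6)→(4, 8): d=(-10,2) right/bottom  bias=-1
  edge (4, 8)→(12, 2): d=(8,-6) top-left  bias=+0
  edge (12, 2)→(14, 6): d=(2,4) right/bottom  bias=-1
    (5,1)@(11, 3): e=[36,2,6] → #
    (6,1)@(13, 3): e=[32,14,-2] → ·
    (4,2)@(9, 5): e=[20,6,18] → #
    (6,2)@(13, 5): e=[12,30,2] → #
    (7,2)@(15, 5): e=[8,42,-6] → ·
    (3,3)@(7, 7): e=[4,10,30] → #
    (4,3)@(9, 7): e=[0,22,22] → ·  [on edge]
    (5,3)@(11, 7): e=[-4,34,14] → ·
    (6,3)@(13, 7): e=[-8,46,6] → ·
    (3,4)@(7, 9): e=[-16,26,34] → ·
  covered (5 px):
    · · · · · · · · ·
    · · · · · # · · ·
    · · · · # # # · ·
    · · · # · · · · ·
    · · · · · · · · ·
    · · · · · · · · ·
    · · · · · · · · ·
    · · · · · · · · ·

Answer: "outside"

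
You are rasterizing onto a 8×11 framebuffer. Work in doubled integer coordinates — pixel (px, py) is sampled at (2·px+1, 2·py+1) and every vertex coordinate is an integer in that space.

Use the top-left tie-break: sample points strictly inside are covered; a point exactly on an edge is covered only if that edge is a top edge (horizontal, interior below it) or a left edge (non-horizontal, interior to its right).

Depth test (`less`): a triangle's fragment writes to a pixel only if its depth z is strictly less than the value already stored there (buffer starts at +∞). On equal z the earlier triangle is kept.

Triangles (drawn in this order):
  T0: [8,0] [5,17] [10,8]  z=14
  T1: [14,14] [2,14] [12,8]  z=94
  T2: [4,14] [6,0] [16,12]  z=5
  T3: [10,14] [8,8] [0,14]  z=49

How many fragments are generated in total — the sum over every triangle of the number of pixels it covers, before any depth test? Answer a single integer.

T0:
  2·area = 58  (B↔C swapped to make it positive)
  edge (8, 0)→(10, 8): d=(2,8) right/bottom  bias=-1
  edge (10, 8)→(5, 17): d=(-5,9) right/bottom  bias=-1
  edge (5, 17)→(8, 0): d=(3,-17) top-left  bias=+0
    (4,2)@(9, 5): e=[2,24,32] → #
    (5,2)@(11, 5): e=[-14,6,66] → ·
    (3,3)@(7, 7): e=[22,32,4] → #
    (5,3)@(11, 7): e=[-10,-4,72] → ·
    (3,4)@(7, 9): e=[26,22,10] → #
    (5,4)@(11, 9): e=[-6,-14,78] → ·
    (3,5)@(7, 11): e=[30,12,16] → #
    (4,5)@(9, 11): e=[14,-6,50] → ·
    (3,6)@(7, 13): e=[34,2,22] → #
    (4,6)@(9, 13): e=[18,-16,56] → ·
    (3,7)@(7, 15): e=[38,-8,28] → ·
    (2,8)@(5, 17): e=[58,0,0] → ·  [on edge]
  covered (7 px):
    · · · · · · · ·
    · · · · · · · ·
    · · · · # · · ·
    · · · # # · · ·
    · · · # # · · ·
    · · · # · · · ·
    · · · # · · · ·
    · · · · · · · ·
    · · · · · · · ·
    · · · · · · · ·
    · · · · · · · ·
T1:
  2·area = 72
  edge (14, 14)→(2, 14): d=(-12,0) right/bottom  bias=-1
  edge (2, 14)→(12, 8): d=(10,-6) top-left  bias=+0
  edge (12, 8)→(14, 14): d=(2,6) right/bottom  bias=-1
    (5,2)@(11, 5): e=[108,-36,0] → ·  [on edge]
    (5,4)@(11, 9): e=[60,4,8] → #
    (6,4)@(13, 9): e=[60,16,-4] → ·
    (3,5)@(7, 11): e=[36,0,36] → #  [on edge]
    (4,5)@(9, 11): e=[36,12,24] → #
    (6,5)@(13, 11): e=[36,36,0] → ·  [on edge]
    (2,6)@(5, 13): e=[12,8,52] → #
    (6,6)@(13, 13): e=[12,56,4] → #
    (7,6)@(15, 13): e=[12,68,-8] → ·
    (2,7)@(5, 15): e=[-12,28,56] → ·
    (3,7)@(7, 15): e=[-12,40,44] → ·
    (4,7)@(9, 15): e=[-12,52,32] → ·
    (7,8)@(15, 17): e=[-36,108,0] → ·  [on edge]
  covered (9 px):
    · · · · · · · ·
    · · · · · · · ·
    · · · · · · · ·
    · · · · · · · ·
    · · · · · # · ·
    · · · # # # · ·
    · · # # # # # ·
    · · · · · · · ·
    · · · · · · · ·
    · · · · · · · ·
    · · · · · · · ·
T2:
  2·area = 164
  edge (4, 14)→(6, 0): d=(2,-14) top-left  bias=+0
  edge (6, 0)→(16, 12): d=(10,12) right/bottom  bias=-1
  edge (16, 12)→(4, 14): d=(-12,2) right/bottom  bias=-1
    (3,1)@(7, 3): e=[20,18,126] → #
    (4,1)@(9, 3): e=[48,-6,122] → ·
    (3,2)@(7, 5): e=[24,38,102] → #
    (4,2)@(9, 5): e=[52,14,98] → #
    (5,2)@(11, 5): e=[80,-10,94] → ·
    (2,3)@(5, 7): e=[0,82,82] → #  [on edge]
    (5,3)@(11, 7): e=[84,10,70] → #
    (6,3)@(13, 7): e=[112,-14,66] → ·
    (2,4)@(5, 9): e=[4,102,58] → #
    (6,4)@(13, 9): e=[116,6,42] → #
    (7,4)@(15, 9): e=[144,-18,38] → ·
    (2,5)@(5, 11): e=[8,122,34] → #
    (1,10)@(3, 21): e=[0,246,-82] → ·  [on edge]
  covered (21 px):
    · · · · · · · ·
    · · · # · · · ·
    · · · # # · · ·
    · · # # # # · ·
    · · # # # # # ·
    · · # # # # # #
    · · # # # · · ·
    · · · · · · · ·
    · · · · · · · ·
    · · · · · · · ·
    · · · · · · · ·
T3:
  2·area = 60  (B↔C swapped to make it positive)
  edge (10, 14)→(0, 14): d=(-10,0) right/bottom  bias=-1
  edge (0, 14)→(8, 8): d=(8,-6) top-left  bias=+0
  edge (8, 8)→(10, 14): d=(2,6) right/bottom  bias=-1
    (3,2)@(7, 5): e=[90,-30,0] → ·  [on edge]
    (3,4)@(7, 9): e=[50,2,8] → #
    (4,4)@(9, 9): e=[50,14,-4] → ·
    (2,5)@(5, 11): e=[30,6,24] → #
    (4,5)@(9, 11): e=[30,30,0] → ·  [on edge]
    (1,6)@(3, 13): e=[10,10,40] → #
    (4,6)@(9, 13): e=[10,46,4] → #
    (5,6)@(11, 13): e=[10,58,-8] → ·
    (1,7)@(3, 15): e=[-10,26,44] → ·
    (2,7)@(5, 15): e=[-10,38,32] → ·
    (3,7)@(7, 15): e=[-10,50,20] → ·
    (4,7)@(9, 15): e=[-10,62,8] → ·
    (5,8)@(11, 17): e=[-30,90,0] → ·  [on edge]
  covered (7 px):
    · · · · · · · ·
    · · · · · · · ·
    · · · · · · · ·
    · · · · · · · ·
    · · · # · · · ·
    · · # # · · · ·
    · # # # # · · ·
    · · · · · · · ·
    · · · · · · · ·
    · · · · · · · ·
    · · · · · · · ·

Final: 44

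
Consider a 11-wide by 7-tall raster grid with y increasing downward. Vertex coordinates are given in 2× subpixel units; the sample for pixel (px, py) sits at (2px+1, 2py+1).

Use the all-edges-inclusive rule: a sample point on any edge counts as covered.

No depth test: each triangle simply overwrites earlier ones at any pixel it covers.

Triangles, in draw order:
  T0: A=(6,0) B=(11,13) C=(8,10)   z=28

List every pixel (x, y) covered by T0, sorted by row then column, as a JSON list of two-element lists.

T0:
  2·area = 24
  edge (6, 0)→(11, 13): d=(5,13) inclusive
  edge (11, 13)→(8, 10): d=(-3,-3) inclusive
  edge (8, 10)→(6, 0): d=(-2,-10) inclusive
    (0,1)@(1, 3): e=[80,0,-56] → ·  [on edge]
    (3,1)@(7, 3): e=[2,18,4] → #
    (4,1)@(9, 3): e=[-24,24,24] → ·
    (1,2)@(3, 5): e=[64,0,-40] → ·  [on edge]
    (3,2)@(7, 5): e=[12,12,0] → #  [on edge]
    (4,2)@(9, 5): e=[-14,18,20] → ·
    (2,3)@(5, 7): e=[48,0,-24] → ·  [on edge]
    (3,3)@(7, 7): e=[22,6,-4] → ·
    (3,4)@(7, 9): e=[32,0,-8] → ·  [on edge]
    (4,4)@(9, 9): e=[6,6,12] → #
    (5,4)@(11, 9): e=[-20,12,32] → ·
    (4,5)@(9, 11): e=[16,0,8] → #  [on edge]
    (5,6)@(11, 13): e=[0,0,24] → #  [on edge]
  covered (5 px):
    · · · · · · · · · · ·
    · · · # · · · · · · ·
    · · · # · · · · · · ·
    · · · · · · · · · · ·
    · · · · # · · · · · ·
    · · · · # · · · · · ·
    · · · · · # · · · · ·

Final: [[3,1],[3,2],[4,4],[4,5],[5,6]]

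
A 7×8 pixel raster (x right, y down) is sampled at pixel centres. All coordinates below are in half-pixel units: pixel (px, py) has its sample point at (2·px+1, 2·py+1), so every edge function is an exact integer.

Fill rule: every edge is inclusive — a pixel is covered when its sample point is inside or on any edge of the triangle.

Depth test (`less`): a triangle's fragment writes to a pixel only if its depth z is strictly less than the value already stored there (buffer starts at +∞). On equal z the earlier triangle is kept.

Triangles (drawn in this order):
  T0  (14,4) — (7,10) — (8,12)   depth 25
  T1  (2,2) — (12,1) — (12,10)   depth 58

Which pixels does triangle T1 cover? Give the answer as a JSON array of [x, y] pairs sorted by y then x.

T0:
  2·area = 20  (B↔C swapped to make it positive)
  edge (14, 4)→(8, 12): d=(-6,8) inclusive
  edge (8, 12)→(7, 10): d=(-1,-2) inclusive
  edge (7, 10)→(14, 4): d=(7,-6) inclusive
    (6,2)@(13, 5): e=[2,17,1] → X
    (5,3)@(11, 7): e=[6,11,3] → X
    (6,3)@(13, 7): e=[-10,15,15] → .
    (4,4)@(9, 9): e=[10,5,5] → X
    (5,4)@(11, 9): e=[-6,9,17] → .
    (4,5)@(9, 11): e=[-2,3,19] → .
  covered (3 px):
    . . . . . . .
    . . . . . . .
    . . . . . . X
    . . . . . X .
    . . . . X . .
    . . . . . . .
    . . . . . . .
    . . . . . . .
T1:
  2·area = 90
  edge (2, 2)→(12, 1): d=(10,-1) inclusive
  edge (12, 1)→(12, 10): d=(0,9) inclusive
  edge (12, 10)→(2, 2): d=(-10,-8) inclusive
    (2,1)@(5, 3): e=[13,63,14] → X
    (3,1)@(7, 3): e=[15,45,30] → X
    (4,1)@(9, 3): e=[17,27,46] → X
    (5,1)@(11, 3): e=[19,9,62] → X
    (6,1)@(13, 3): e=[21,-9,78] → .
    (2,2)@(5, 5): e=[33,63,-6] → .
    (3,2)@(7, 5): e=[35,45,10] → X
    (6,2)@(13, 5): e=[41,-9,58] → .
    (3,3)@(7, 7): e=[55,45,-10] → .
    (4,3)@(9, 7): e=[57,27,6] → X
    (6,3)@(13, 7): e=[61,-9,38] → .
    (4,4)@(9, 9): e=[77,27,-14] → .
  covered (10 px):
    . . . . . . .
    . . X X X X .
    . . . X X X .
    . . . . X X .
    . . . . . X .
    . . . . . . .
    . . . . . . .
    . . . . . . .

Answer: [[2,1],[3,1],[4,1],[5,1],[3,2],[4,2],[5,2],[4,3],[5,3],[5,4]]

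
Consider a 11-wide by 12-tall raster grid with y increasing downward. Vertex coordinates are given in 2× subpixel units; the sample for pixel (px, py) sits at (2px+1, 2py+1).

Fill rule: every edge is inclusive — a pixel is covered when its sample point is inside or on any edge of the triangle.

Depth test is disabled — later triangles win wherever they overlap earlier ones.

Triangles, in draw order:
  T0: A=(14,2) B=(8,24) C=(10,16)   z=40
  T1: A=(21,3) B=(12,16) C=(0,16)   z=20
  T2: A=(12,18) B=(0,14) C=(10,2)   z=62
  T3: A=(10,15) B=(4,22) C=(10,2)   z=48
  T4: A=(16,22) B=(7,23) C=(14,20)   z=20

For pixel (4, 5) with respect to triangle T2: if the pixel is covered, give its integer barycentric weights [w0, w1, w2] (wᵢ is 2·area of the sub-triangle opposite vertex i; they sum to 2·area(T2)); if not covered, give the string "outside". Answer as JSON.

T0:
  2·area = 4
  edge (14, 2)→(8, 24): d=(-6,22) inclusive
  edge (8, 24)→(10, 16): d=(2,-8) inclusive
  edge (10, 16)→(14, 2): d=(4,-14) inclusive
    (5,6)@(11, 13): e=[0,2,2] → X  [on edge]
    (6,6)@(13, 13): e=[-44,18,30] → .
    (5,7)@(11, 15): e=[-12,6,10] → .
  covered (1 px):
    . . . . . . . . . . .
    . . . . . . . . . . .
    . . . . . . . . . . .
    . . . . . . . . . . .
    . . . . . . . . . . .
    . . . . . . . . . . .
    . . . . . X . . . . .
    . . . . . . . . . . .
    . . . . . . . . . . .
    . . . . . . . . . . .
    . . . . . . . . . . .
    . . . . . . . . . . .
T1:
  2·area = 156
  edge (21, 3)→(12, 16): d=(-9,13) inclusive
  edge (12, 16)→(0, 16): d=(-12,0) inclusive
  edge (0, 16)→(21, 3): d=(21,-13) inclusive
    (10,1)@(21, 3): e=[0,156,0] → X  [on edge]
    (9,2)@(19, 5): e=[8,132,16] → X
    (10,2)@(21, 5): e=[-18,132,42] → .
    (7,3)@(15, 7): e=[42,108,6] → X
    (8,3)@(17, 7): e=[16,108,32] → X
    (9,3)@(19, 7): e=[-10,108,58] → .
    (6,4)@(13, 9): e=[50,84,22] → X
    (8,4)@(17, 9): e=[-2,84,74] → .
    (4,5)@(9, 11): e=[84,60,12] → X
    (5,5)@(11, 11): e=[58,60,38] → X
    (8,5)@(17, 11): e=[-20,60,116] → .
    (2,6)@(5, 13): e=[118,36,2] → X
  covered (20 px):
    . . . . . . . . . . .
    . . . . . . . . . . X
    . . . . . . . . . X .
    . . . . . . . X X . .
    . . . . . . X X . . .
    . . . . X X X X . . .
    . . X X X X X . . . .
    . X X X X X . . . . .
    . . . . . . . . . . .
    . . . . . . . . . . .
    . . . . . . . . . . .
    . . . . . . . . . . .
T2:
  2·area = 184
  edge (12, 18)→(0, 14): d=(-12,-4) inclusive
  edge (0, 14)→(10, 2): d=(10,-12) inclusive
  edge (10, 2)→(12, 18): d=(2,16) inclusive
    (4,2)@(9, 5): e=[144,18,22] → X
    (5,2)@(11, 5): e=[152,42,-10] → .
    (3,3)@(7, 7): e=[112,14,58] → X
    (5,3)@(11, 7): e=[128,62,-6] → .
    (2,4)@(5, 9): e=[80,10,94] → X
    (5,4)@(11, 9): e=[104,82,-2] → .
    (1,5)@(3, 11): e=[48,6,130] → X
    (5,5)@(11, 11): e=[80,102,2] → X
    (6,5)@(13, 11): e=[88,126,-30] → .
    (0,6)@(1, 13): e=[16,2,166] → X
    (6,6)@(13, 13): e=[64,146,-26] → .
    (0,7)@(1, 15): e=[-8,22,170] → .
    (1,7)@(3, 15): e=[0,46,138] → X  [on edge]
    (4,8)@(9, 17): e=[0,138,46] → X  [on edge]
    (7,9)@(15, 19): e=[0,230,-46] → .  [on edge]
    (10,10)@(21, 21): e=[0,322,-138] → .  [on edge]
  covered (24 px):
    . . . . . . . . . . .
    . . . . . . . . . . .
    . . . . X . . . . . .
    . . . X X . . . . . .
    . . X X X . . . . . .
    . X X X X X . . . . .
    X X X X X X . . . . .
    . X X X X X . . . . .
    . . . . X X . . . . .
    . . . . . . . . . . .
    . . . . . . . . . . .
    . . . . . . . . . . .
T3:
  2·area = 78
  edge (10, 15)→(4, 22): d=(-6,7) inclusive
  edge (4, 22)→(10, 2): d=(6,-20) inclusive
  edge (10, 2)→(10, 15): d=(0,13) inclusive
    (4,3)@(9, 7): e=[55,10,13] → X
    (5,3)@(11, 7): e=[41,50,-13] → .
    (4,4)@(9, 9): e=[43,22,13] → X
    (5,4)@(11, 9): e=[29,62,-13] → .
    (4,5)@(9, 11): e=[31,34,13] → X
    (5,5)@(11, 11): e=[17,74,-13] → .
    (3,6)@(7, 13): e=[33,6,39] → X
    (5,6)@(11, 13): e=[5,86,-13] → .
    (3,7)@(7, 15): e=[21,18,39] → X
    (5,7)@(11, 15): e=[-7,98,-13] → .
    (3,8)@(7, 17): e=[9,30,39] → X
    (4,8)@(9, 17): e=[-5,70,13] → .
  covered (9 px):
    . . . . . . . . . . .
    . . . . . . . . . . .
    . . . . . . . . . . .
    . . . . X . . . . . .
    . . . . X . . . . . .
    . . . . X . . . . . .
    . . . X X . . . . . .
    . . . X X . . . . . .
    . . . X . . . . . . .
    . . X . . . . . . . .
    . . . . . . . . . . .
    . . . . . . . . . . .
T4:
  2·area = 20
  edge (16, 22)→(7, 23): d=(-9,1) inclusive
  edge (7, 23)→(14, 20): d=(7,-3) inclusive
  edge (14, 20)→(16, 22): d=(2,2) inclusive
    (0,3)@(1, 7): e=[150,-130,0] → .  [on edge]
    (1,4)@(3, 9): e=[130,-110,0] → .  [on edge]
    (2,5)@(5, 11): e=[110,-90,0] → .  [on edge]
    (3,6)@(7, 13): e=[90,-70,0] → .  [on edge]
    (4,7)@(9, 15): e=[70,-50,0] → .  [on edge]
    (5,8)@(11, 17): e=[50,-30,0] → .  [on edge]
    (10,8)@(21, 17): e=[40,0,-20] → .  [on edge]
    (6,9)@(13, 19): e=[30,-10,0] → .  [on edge]
    (6,10)@(13, 21): e=[12,4,4] → X
    (7,10)@(15, 21): e=[10,10,0] → X  [on edge]
    (8,10)@(17, 21): e=[8,16,-4] → .
    (3,11)@(7, 23): e=[0,0,20] → X  [on edge]
    (8,11)@(17, 23): e=[-10,30,0] → .  [on edge]
  covered (3 px):
    . . . . . . . . . . .
    . . . . . . . . . . .
    . . . . . . . . . . .
    . . . . . . . . . . .
    . . . . . . . . . . .
    . . . . . . . . . . .
    . . . . . . . . . . .
    . . . . . . . . . . .
    . . . . . . . . . . .
    . . . . . . . . . . .
    . . . . . . X X . . .
    . . . X . . . . . . .

Final: [78,34,72]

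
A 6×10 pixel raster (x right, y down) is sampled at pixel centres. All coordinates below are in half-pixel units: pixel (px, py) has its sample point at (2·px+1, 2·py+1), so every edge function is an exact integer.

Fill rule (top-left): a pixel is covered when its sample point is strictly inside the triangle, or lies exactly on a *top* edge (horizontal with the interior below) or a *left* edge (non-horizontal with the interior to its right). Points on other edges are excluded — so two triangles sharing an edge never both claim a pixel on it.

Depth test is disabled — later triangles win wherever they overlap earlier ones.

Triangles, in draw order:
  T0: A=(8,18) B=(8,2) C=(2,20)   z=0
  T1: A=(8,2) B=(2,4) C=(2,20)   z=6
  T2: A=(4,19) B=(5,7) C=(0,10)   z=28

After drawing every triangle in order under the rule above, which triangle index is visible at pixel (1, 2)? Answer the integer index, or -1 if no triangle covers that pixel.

T0:
  2·area = 96  (B↔C swapped to make it positive)
  edge (8, 18)→(2, 20): d=(-6,2) right/bottom  bias=-1
  edge (2, 20)→(8, 2): d=(6,-18) top-left  bias=+0
  edge (8, 2)→(8, 18): d=(0,16) right/bottom  bias=-1
    (3,2)@(7, 5): e=[80,0,16] → #  [on edge]
    (4,2)@(9, 5): e=[76,36,-16] → ·
    (3,3)@(7, 7): e=[68,12,16] → #
    (4,3)@(9, 7): e=[64,48,-16] → ·
    (3,4)@(7, 9): e=[56,24,16] → #
    (4,4)@(9, 9): e=[52,60,-16] → ·
    (2,5)@(5, 11): e=[48,0,48] → #  [on edge]
    (4,5)@(9, 11): e=[40,72,-16] → ·
    (2,6)@(5, 13): e=[36,12,48] → #
    (4,6)@(9, 13): e=[28,84,-16] → ·
    (2,7)@(5, 15): e=[24,24,48] → #
    (4,7)@(9, 15): e=[16,96,-16] → ·
    (1,8)@(3, 17): e=[16,0,80] → #  [on edge]
    (5,8)@(11, 17): e=[0,144,-48] → ·  [on edge]
    (2,9)@(5, 19): e=[0,48,48] → ·  [on edge]
  covered (13 px):
    · · · · · ·
    · · · · · ·
    · · · # · ·
    · · · # · ·
    · · · # · ·
    · · # # · ·
    · · # # · ·
    · · # # · ·
    · # # # · ·
    · # · · · ·
T1:
  2·area = 96  (B↔C swapped to make it positive)
  edge (8, 2)→(2, 20): d=(-6,18) right/bottom  bias=-1
  edge (2, 20)→(2, 4): d=(0,-16) top-left  bias=+0
  edge (2, 4)→(8, 2): d=(6,-2) top-left  bias=+0
    (5,0)@(11, 1): e=[-48,144,0] → ·  [on edge]
    (2,1)@(5, 3): e=[48,48,0] → #  [on edge]
    (3,1)@(7, 3): e=[12,80,4] → #
    (4,1)@(9, 3): e=[-24,112,8] → ·
    (1,2)@(3, 5): e=[72,16,8] → #
    (3,2)@(7, 5): e=[0,80,16] → ·  [on edge]
    (1,3)@(3, 7): e=[60,16,20] → #
    (3,3)@(7, 7): e=[-12,80,28] → ·
    (1,4)@(3, 9): e=[48,16,32] → #
    (3,4)@(7, 9): e=[-24,80,40] → ·
    (1,5)@(3, 11): e=[36,16,44] → #
    (2,5)@(5, 11): e=[0,48,48] → ·  [on edge]
    (1,8)@(3, 17): e=[0,16,80] → ·  [on edge]
  covered (11 px):
    · · · · · ·
    · · # # · ·
    · # # · · ·
    · # # · · ·
    · # # · · ·
    · # · · · ·
    · # · · · ·
    · # · · · ·
    · · · · · ·
    · · · · · ·
T2:
  2·area = 57  (B↔C swapped to make it positive)
  edge (4, 19)→(0, 10): d=(-4,-9) top-left  bias=+0
  edge (0, 10)→(5, 7): d=(5,-3) top-left  bias=+0
  edge (5, 7)→(4, 19): d=(-1,12) right/bottom  bias=-1
    (2,3)@(5, 7): e=[57,0,0] → ·  [on edge]
    (1,4)@(3, 9): e=[31,4,22] → #
    (2,4)@(5, 9): e=[49,10,-2] → ·
    (0,5)@(1, 11): e=[5,8,44] → #
    (2,5)@(5, 11): e=[41,20,-4] → ·
    (0,6)@(1, 13): e=[-3,18,42] → ·
    (1,6)@(3, 13): e=[15,24,18] → #
    (2,6)@(5, 13): e=[33,30,-6] → ·
    (1,7)@(3, 15): e=[7,34,16] → #
    (2,7)@(5, 15): e=[25,40,-8] → ·
    (1,8)@(3, 17): e=[-1,44,14] → ·
  covered (5 px):
    · · · · · ·
    · · · · · ·
    · · · · · ·
    · · · · · ·
    · # · · · ·
    # # · · · ·
    · # · · · ·
    · # · · · ·
    · · · · · ·
    · · · · · ·

Z-buffer (winner per pixel, '.' = empty):
  . . . . . .
  . . 1 1 . .
  . 1 1 0 . .
  . 1 1 0 . .
  . 2 1 0 . .
  2 2 0 0 . .
  . 2 0 0 . .
  . 2 0 0 . .
  . 0 0 0 . .
  . 0 . . . .

Answer: 1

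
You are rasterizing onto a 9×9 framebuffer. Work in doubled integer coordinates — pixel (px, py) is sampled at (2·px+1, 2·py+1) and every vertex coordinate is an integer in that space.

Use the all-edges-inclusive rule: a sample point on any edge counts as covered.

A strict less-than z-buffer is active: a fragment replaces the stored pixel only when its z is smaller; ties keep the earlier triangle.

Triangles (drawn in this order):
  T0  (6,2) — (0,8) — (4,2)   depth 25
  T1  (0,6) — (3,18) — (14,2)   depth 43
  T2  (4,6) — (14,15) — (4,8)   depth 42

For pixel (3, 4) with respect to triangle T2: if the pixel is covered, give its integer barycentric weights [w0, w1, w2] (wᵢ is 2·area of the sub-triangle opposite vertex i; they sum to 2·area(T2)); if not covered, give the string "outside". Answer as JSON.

T0:
  2·area = 12
  edge (6, 2)→(0, 8): d=(-6,6) inclusive
  edge (0, 8)→(4, 2): d=(4,-6) inclusive
  edge (4, 2)→(6, 2): d=(2,0) inclusive
    (3,0)@(7, 1): e=[0,14,-2] → ·  [on edge]
    (2,1)@(5, 3): e=[0,10,2] → █  [on edge]
    (3,1)@(7, 3): e=[-12,22,2] → ·
    (1,2)@(3, 5): e=[0,6,6] → █  [on edge]
    (2,2)@(5, 5): e=[-12,18,6] → ·
    (0,3)@(1, 7): e=[0,2,10] → █  [on edge]
    (1,3)@(3, 7): e=[-12,14,10] → ·
    (0,4)@(1, 9): e=[-12,10,14] → ·
  covered (3 px):
    · · · · · · · · ·
    · · █ · · · · · ·
    · █ · · · · · · ·
    █ · · · · · · · ·
    · · · · · · · · ·
    · · · · · · · · ·
    · · · · · · · · ·
    · · · · · · · · ·
    · · · · · · · · ·
T1:
  2·area = 180  (B↔C swapped to make it positive)
  edge (0, 6)→(14, 2): d=(14,-4) inclusive
  edge (14, 2)→(3, 18): d=(-11,16) inclusive
  edge (3, 18)→(0, 6): d=(-3,-12) inclusive
    (5,1)@(11, 3): e=[2,37,141] → █
    (6,1)@(13, 3): e=[10,5,165] → █
    (7,1)@(15, 3): e=[18,-27,189] → ·
    (2,2)@(5, 5): e=[6,111,63] → █
    (3,2)@(7, 5): e=[14,79,87] → █
    (4,2)@(9, 5): e=[22,47,111] → █
    (6,2)@(13, 5): e=[38,-17,159] → ·
    (0,3)@(1, 7): e=[18,153,9] → █
    (1,3)@(3, 7): e=[26,121,33] → █
    (5,3)@(11, 7): e=[58,-7,129] → ·
    (0,4)@(1, 9): e=[46,131,3] → █
    (5,4)@(11, 9): e=[86,-29,123] → ·
  covered (24 px):
    · · · · · · · · ·
    · · · · · █ █ · ·
    · · █ █ █ █ · · ·
    █ █ █ █ █ · · · ·
    █ █ █ █ █ · · · ·
    · █ █ █ · · · · ·
    · █ █ · · · · · ·
    · █ █ · · · · · ·
    · █ · · · · · · ·
T2:
  2·area = 20
  edge (4, 6)→(14, 15): d=(10,9) inclusive
  edge (14, 15)→(4, 8): d=(-10,-7) inclusive
  edge (4, 8)→(4, 6): d=(0,-2) inclusive
    (2,3)@(5, 7): e=[1,17,2] → █
    (3,3)@(7, 7): e=[-17,31,6] → ·
    (2,4)@(5, 9): e=[21,-3,2] → ·
    (3,4)@(7, 9): e=[3,11,6] → █
    (4,4)@(9, 9): e=[-15,25,10] → ·
    (3,5)@(7, 11): e=[23,-9,6] → ·
    (4,5)@(9, 11): e=[5,5,10] → █
    (5,5)@(11, 11): e=[-13,19,14] → ·
    (4,6)@(9, 13): e=[25,-15,10] → ·
  covered (3 px):
    · · · · · · · · ·
    · · · · · · · · ·
    · · · · · · · · ·
    · · █ · · · · · ·
    · · · █ · · · · ·
    · · · · █ · · · ·
    · · · · · · · · ·
    · · · · · · · · ·
    · · · · · · · · ·

Result: [11,6,3]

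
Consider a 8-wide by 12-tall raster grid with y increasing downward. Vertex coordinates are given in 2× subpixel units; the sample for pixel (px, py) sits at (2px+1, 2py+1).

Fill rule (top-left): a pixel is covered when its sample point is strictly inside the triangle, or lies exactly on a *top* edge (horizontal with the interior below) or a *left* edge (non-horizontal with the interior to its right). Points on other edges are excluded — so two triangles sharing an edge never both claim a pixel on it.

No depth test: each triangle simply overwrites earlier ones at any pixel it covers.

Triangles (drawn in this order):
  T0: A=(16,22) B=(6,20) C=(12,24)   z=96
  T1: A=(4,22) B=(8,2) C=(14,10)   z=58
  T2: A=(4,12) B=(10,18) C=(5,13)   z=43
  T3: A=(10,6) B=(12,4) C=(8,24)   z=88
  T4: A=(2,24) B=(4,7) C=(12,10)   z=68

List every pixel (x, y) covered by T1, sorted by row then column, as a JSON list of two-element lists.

T0:
  2·area = 28  (B↔C swapped to make it positive)
  edge (16, 22)→(12, 24): d=(-4,2) right/bottom  bias=-1
  edge (12, 24)→(6, 20): d=(-6,-4) top-left  bias=+0
  edge (6, 20)→(16, 22): d=(10,2) right/bottom  bias=-1
    (0,9)@(1, 19): e=[42,-14,0] → ·  [on edge]
    (4,10)@(9, 21): e=[18,6,4] → █
    (5,10)@(11, 21): e=[14,14,0] → ·  [on edge]
    (4,11)@(9, 23): e=[10,-6,24] → ·
    (5,11)@(11, 23): e=[6,2,20] → █
    (6,11)@(13, 23): e=[2,10,16] → █
    (7,11)@(15, 23): e=[-2,18,12] → ·
  covered (3 px):
    · · · · · · · ·
    · · · · · · · ·
    · · · · · · · ·
    · · · · · · · ·
    · · · · · · · ·
    · · · · · · · ·
    · · · · · · · ·
    · · · · · · · ·
    · · · · · · · ·
    · · · · · · · ·
    · · · · █ · · ·
    · · · · · █ █ ·
T1:
  2·area = 152
  edge (4, 22)→(8, 2): d=(4,-20) top-left  bias=+0
  edge (8, 2)→(14, 10): d=(6,8) right/bottom  bias=-1
  edge (14, 10)→(4, 22): d=(-10,12) right/bottom  bias=-1
    (4,2)@(9, 5): e=[32,10,110] → █
    (5,2)@(11, 5): e=[72,-6,86] → ·
    (3,3)@(7, 7): e=[0,38,114] → █  [on edge]
    (5,3)@(11, 7): e=[80,6,66] → █
    (6,3)@(13, 7): e=[120,-10,42] → ·
    (3,4)@(7, 9): e=[8,50,94] → █
    (6,4)@(13, 9): e=[128,2,22] → █
    (7,4)@(15, 9): e=[168,-14,-2] → ·
    (3,5)@(7, 11): e=[16,62,74] → █
    (7,5)@(15, 11): e=[176,-2,-22] → ·
    (3,6)@(7, 13): e=[24,74,54] → █
    (6,6)@(13, 13): e=[144,26,-18] → ·
    (2,8)@(5, 17): e=[0,114,38] → █  [on edge]
  covered (20 px):
    · · · · · · · ·
    · · · · · · · ·
    · · · · █ · · ·
    · · · █ █ █ · ·
    · · · █ █ █ █ ·
    · · · █ █ █ █ ·
    · · · █ █ █ · ·
    · · · █ █ · · ·
    · · █ █ · · · ·
    · · █ · · · · ·
    · · · · · · · ·
    · · · · · · · ·
T2:
  degenerate (2·area = 0) — covers nothing
T3:
  2·area = 32
  edge (10, 6)→(12, 4): d=(2,-2) top-left  bias=+0
  edge (12, 4)→(8, 24): d=(-4,20) right/bottom  bias=-1
  edge (8, 24)→(10, 6): d=(2,-18) top-left  bias=+0
    (7,0)@(15, 1): e=[0,-48,80] → ·  [on edge]
    (6,1)@(13, 3): e=[0,-16,48] → ·  [on edge]
    (5,2)@(11, 5): e=[0,16,16] → █  [on edge]
    (6,2)@(13, 5): e=[4,-24,52] → ·
    (4,3)@(9, 7): e=[0,48,-16] → ·  [on edge]
    (5,3)@(11, 7): e=[4,8,20] → █
    (6,3)@(13, 7): e=[8,-32,56] → ·
    (3,4)@(7, 9): e=[0,80,-48] → ·  [on edge]
    (5,4)@(11, 9): e=[8,0,24] → ·  [on edge]
    (2,5)@(5, 11): e=[0,112,-80] → ·  [on edge]
    (1,6)@(3, 13): e=[0,144,-112] → ·  [on edge]
    (0,7)@(1, 15): e=[0,176,-144] → ·  [on edge]
    (4,7)@(9, 15): e=[16,16,0] → █  [on edge]
    (4,9)@(9, 19): e=[24,0,8] → ·  [on edge]
  covered (4 px):
    · · · · · · · ·
    · · · · · · · ·
    · · · · · █ · ·
    · · · · · █ · ·
    · · · · · · · ·
    · · · · · · · ·
    · · · · · · · ·
    · · · · █ · · ·
    · · · · █ · · ·
    · · · · · · · ·
    · · · · · · · ·
    · · · · · · · ·
T4:
  2·area = 142
  edge (2, 24)→(4, 7): d=(2,-17) top-left  bias=+0
  edge (4, 7)→(12, 10): d=(8,3) right/bottom  bias=-1
  edge (12, 10)→(2, 24): d=(-10,14) right/bottom  bias=-1
    (2,4)@(5, 9): e=[21,13,108] → █
    (3,4)@(7, 9): e=[55,7,80] → █
    (4,4)@(9, 9): e=[89,1,52] → █
    (5,4)@(11, 9): e=[123,-5,24] → ·
    (2,5)@(5, 11): e=[25,29,88] → █
    (5,5)@(11, 11): e=[127,11,4] → █
    (6,5)@(13, 11): e=[161,5,-24] → ·
    (2,6)@(5, 13): e=[29,45,68] → █
    (5,6)@(11, 13): e=[131,27,-16] → ·
    (2,7)@(5, 15): e=[33,61,48] → █
    (4,7)@(9, 15): e=[101,49,-8] → ·
    (1,8)@(3, 17): e=[3,83,56] → █
    (3,8)@(7, 17): e=[71,71,0] → ·  [on edge]
  covered (17 px):
    · · · · · · · ·
    · · · · · · · ·
    · · · · · · · ·
    · · · · · · · ·
    · · █ █ █ · · ·
    · · █ █ █ █ · ·
    · · █ █ █ · · ·
    · · █ █ · · · ·
    · █ █ · · · · ·
    · █ █ · · · · ·
    · █ · · · · · ·
    · · · · · · · ·

Result: [[4,2],[3,3],[4,3],[5,3],[3,4],[4,4],[5,4],[6,4],[3,5],[4,5],[5,5],[6,5],[3,6],[4,6],[5,6],[3,7],[4,7],[2,8],[3,8],[2,9]]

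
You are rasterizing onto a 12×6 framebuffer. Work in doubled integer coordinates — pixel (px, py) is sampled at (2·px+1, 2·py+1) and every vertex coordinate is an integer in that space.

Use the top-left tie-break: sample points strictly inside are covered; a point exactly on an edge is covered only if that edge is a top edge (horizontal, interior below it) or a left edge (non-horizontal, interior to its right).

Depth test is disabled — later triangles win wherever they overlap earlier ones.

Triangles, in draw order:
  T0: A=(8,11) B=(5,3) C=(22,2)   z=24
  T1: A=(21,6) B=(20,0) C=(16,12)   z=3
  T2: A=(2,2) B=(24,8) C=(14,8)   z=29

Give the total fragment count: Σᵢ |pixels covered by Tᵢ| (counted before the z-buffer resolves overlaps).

T0:
  2·area = 139
  edge (8, 11)→(5, 3): d=(-3,-8) top-left  bias=+0
  edge (5, 3)→(22, 2): d=(17,-1) top-left  bias=+0
  edge (22, 2)→(8, 11): d=(-14,9) right/bottom  bias=-1
    (2,1)@(5, 3): e=[0,0,139] → █  [on edge]
    (3,1)@(7, 3): e=[16,2,121] → █
    (4,1)@(9, 3): e=[32,4,103] → █
    (5,1)@(11, 3): e=[48,6,85] → █
    (6,1)@(13, 3): e=[64,8,67] → █
    (7,1)@(15, 3): e=[80,10,49] → █
    (8,1)@(17, 3): e=[96,12,31] → █
    (9,1)@(19, 3): e=[112,14,13] → █
    (10,1)@(21, 3): e=[128,16,-5] → ·
    (2,2)@(5, 5): e=[-6,34,111] → ·
    (3,2)@(7, 5): e=[10,36,93] → █
    (9,2)@(19, 5): e=[106,48,-15] → ·
  covered (20 px):
    · · · · · · · · · · · ·
    · · █ █ █ █ █ █ █ █ · ·
    · · · █ █ █ █ █ █ · · ·
    · · · █ █ █ █ · · · · ·
    · · · · █ █ · · · · · ·
    · · · · · · · · · · · ·
T1:
  2·area = 36  (B↔C swapped to make it positive)
  edge (21, 6)→(16, 12): d=(-5,6) right/bottom  bias=-1
  edge (16, 12)→(20, 0): d=(4,-12) top-left  bias=+0
  edge (20, 0)→(21, 6): d=(1,6) right/bottom  bias=-1
    (9,1)@(19, 3): e=[27,0,9] → █  [on edge]
    (10,1)@(21, 3): e=[15,24,-3] → ·
    (9,2)@(19, 5): e=[17,8,11] → █
    (10,2)@(21, 5): e=[5,32,-1] → ·
    (9,3)@(19, 7): e=[7,16,13] → █
    (10,3)@(21, 7): e=[-5,40,1] → ·
    (8,4)@(17, 9): e=[9,0,27] → █  [on edge]
    (9,4)@(19, 9): e=[-3,24,15] → ·
    (8,5)@(17, 11): e=[-1,8,29] → ·
  covered (4 px):
    · · · · · · · · · · · ·
    · · · · · · · · · █ · ·
    · · · · · · · · · █ · ·
    · · · · · · · · · █ · ·
    · · · · · · · · █ · · ·
    · · · · · · · · · · · ·
T2:
  2·area = 60
  edge (2, 2)→(24, 8): d=(22,6) right/bottom  bias=-1
  edge (24, 8)→(14, 8): d=(-10,0) right/bottom  bias=-1
  edge (14, 8)→(2, 2): d=(-12,-6) top-left  bias=+0
    (2,1)@(5, 3): e=[4,50,6] → █
    (3,1)@(7, 3): e=[-8,50,18] → ·
    (2,2)@(5, 5): e=[48,30,-18] → ·
    (4,2)@(9, 5): e=[24,30,6] → █
    (5,2)@(11, 5): e=[12,30,18] → █
    (6,2)@(13, 5): e=[0,30,30] → ·  [on edge]
    (4,3)@(9, 7): e=[68,10,-18] → ·
    (5,3)@(11, 7): e=[56,10,-6] → ·
    (6,3)@(13, 7): e=[44,10,6] → █
    (7,3)@(15, 7): e=[32,10,18] → █
    (8,3)@(17, 7): e=[20,10,30] → █
    (9,3)@(19, 7): e=[8,10,42] → █
  covered (7 px):
    · · · · · · · · · · · ·
    · · █ · · · · · · · · ·
    · · · · █ █ · · · · · ·
    · · · · · · █ █ █ █ · ·
    · · · · · · · · · · · ·
    · · · · · · · · · · · ·

Result: 31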